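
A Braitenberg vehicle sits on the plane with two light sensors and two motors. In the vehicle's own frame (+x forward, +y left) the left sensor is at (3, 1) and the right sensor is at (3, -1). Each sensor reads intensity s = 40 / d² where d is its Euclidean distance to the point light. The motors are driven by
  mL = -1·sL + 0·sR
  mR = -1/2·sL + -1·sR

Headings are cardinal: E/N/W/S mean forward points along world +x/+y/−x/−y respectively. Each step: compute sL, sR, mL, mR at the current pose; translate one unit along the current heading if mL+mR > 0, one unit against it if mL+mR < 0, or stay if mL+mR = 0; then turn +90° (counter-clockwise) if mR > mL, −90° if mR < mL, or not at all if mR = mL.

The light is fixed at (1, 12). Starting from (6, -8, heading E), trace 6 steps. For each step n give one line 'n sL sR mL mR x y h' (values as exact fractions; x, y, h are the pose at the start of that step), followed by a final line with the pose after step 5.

0 8/85 8/101 -8/85 -1084/8585 6 -8 E
1 20/277 20/269 -20/277 -8230/74513 5 -8 S
2 40/401 8/65 -40/401 -4508/26065 5 -7 W
3 5/34 10/73 -5/34 -1045/4964 6 -7 N
4 8/85 8/101 -8/85 -1084/8585 6 -8 E
5 20/277 20/269 -20/277 -8230/74513 5 -8 S
final 5 -7 W

n=0: pose=(6,-8,E); sL=8/85, sR=8/101; mL=-8/85, mR=-1084/8585; mL+mR=-1892/8585 → advance -1; mR−mL=-276/8585 → turn -1·90°
n=1: pose=(5,-8,S); sL=20/277, sR=20/269; mL=-20/277, mR=-8230/74513; mL+mR=-13610/74513 → advance -1; mR−mL=-2850/74513 → turn -1·90°
n=2: pose=(5,-7,W); sL=40/401, sR=8/65; mL=-40/401, mR=-4508/26065; mL+mR=-7108/26065 → advance -1; mR−mL=-1908/26065 → turn -1·90°
n=3: pose=(6,-7,N); sL=5/34, sR=10/73; mL=-5/34, mR=-1045/4964; mL+mR=-1775/4964 → advance -1; mR−mL=-315/4964 → turn -1·90°
n=4: pose=(6,-8,E); sL=8/85, sR=8/101; mL=-8/85, mR=-1084/8585; mL+mR=-1892/8585 → advance -1; mR−mL=-276/8585 → turn -1·90°
n=5: pose=(5,-8,S); sL=20/277, sR=20/269; mL=-20/277, mR=-8230/74513; mL+mR=-13610/74513 → advance -1; mR−mL=-2850/74513 → turn -1·90°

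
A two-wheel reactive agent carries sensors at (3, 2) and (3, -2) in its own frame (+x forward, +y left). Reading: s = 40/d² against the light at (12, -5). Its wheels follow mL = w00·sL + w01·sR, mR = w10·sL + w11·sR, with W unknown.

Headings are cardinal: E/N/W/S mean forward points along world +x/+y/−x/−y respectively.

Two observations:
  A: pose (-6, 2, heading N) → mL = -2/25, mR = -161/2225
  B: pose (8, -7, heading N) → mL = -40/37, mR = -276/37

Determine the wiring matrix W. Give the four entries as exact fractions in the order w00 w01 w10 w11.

obs A: pose=(-6,2,N) → sL=2/25, sR=10/89, mL=-2/25, mR=-161/2225
obs B: pose=(8,-7,N) → sL=40/37, sR=8, mL=-40/37, mR=-276/37
sensor matrix S = [[2/25, 10/89], [40/37, 8]]; det S = 42688/82325
solve [mL_A; mL_B] = S·[w00; w01] and [mR_A; mR_B] = S·[w10; w11]:
  w00 = -1, w01 = 0, w10 = 1/2, w11 = -1

-1 0 1/2 -1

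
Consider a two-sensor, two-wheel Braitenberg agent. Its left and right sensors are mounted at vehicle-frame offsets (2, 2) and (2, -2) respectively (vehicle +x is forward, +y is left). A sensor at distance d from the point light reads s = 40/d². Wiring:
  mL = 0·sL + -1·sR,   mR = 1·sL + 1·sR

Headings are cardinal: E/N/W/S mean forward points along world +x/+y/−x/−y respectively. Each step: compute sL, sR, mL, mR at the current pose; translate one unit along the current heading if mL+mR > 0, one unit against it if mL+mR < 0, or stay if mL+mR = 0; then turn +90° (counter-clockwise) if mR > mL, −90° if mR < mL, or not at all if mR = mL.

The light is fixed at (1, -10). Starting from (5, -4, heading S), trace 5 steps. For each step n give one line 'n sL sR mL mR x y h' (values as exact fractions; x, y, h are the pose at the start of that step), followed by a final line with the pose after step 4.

n=0: pose=(5,-4,S); sL=10/13, sR=2; mL=-2, mR=36/13; mL+mR=10/13 → advance +1; mR−mL=62/13 → turn +1·90°
n=1: pose=(5,-5,E); sL=8/17, sR=8/9; mL=-8/9, mR=208/153; mL+mR=8/17 → advance +1; mR−mL=344/153 → turn +1·90°
n=2: pose=(6,-5,N); sL=20/29, sR=20/49; mL=-20/49, mR=1560/1421; mL+mR=20/29 → advance +1; mR−mL=2140/1421 → turn +1·90°
n=3: pose=(6,-4,W); sL=8/5, sR=40/73; mL=-40/73, mR=784/365; mL+mR=8/5 → advance +1; mR−mL=984/365 → turn +1·90°
n=4: pose=(5,-4,S); sL=10/13, sR=2; mL=-2, mR=36/13; mL+mR=10/13 → advance +1; mR−mL=62/13 → turn +1·90°

0 10/13 2 -2 36/13 5 -4 S
1 8/17 8/9 -8/9 208/153 5 -5 E
2 20/29 20/49 -20/49 1560/1421 6 -5 N
3 8/5 40/73 -40/73 784/365 6 -4 W
4 10/13 2 -2 36/13 5 -4 S
final 5 -5 E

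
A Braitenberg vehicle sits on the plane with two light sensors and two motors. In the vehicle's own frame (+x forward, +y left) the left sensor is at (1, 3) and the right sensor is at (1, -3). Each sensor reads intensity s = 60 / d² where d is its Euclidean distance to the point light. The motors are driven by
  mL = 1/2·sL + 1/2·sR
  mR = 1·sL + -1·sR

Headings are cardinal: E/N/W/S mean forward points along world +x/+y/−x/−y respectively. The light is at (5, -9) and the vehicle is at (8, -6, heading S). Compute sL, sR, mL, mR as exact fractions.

left sensor world pos  = (11, -7); dL² = 40
right sensor world pos = (5, -7); dR² = 4
sL = 60/40 = 3/2
sR = 60/4 = 15
mL = 1/2·sL + 1/2·sR = 33/4
mR = 1·sL + -1·sR = -27/2

3/2 15 33/4 -27/2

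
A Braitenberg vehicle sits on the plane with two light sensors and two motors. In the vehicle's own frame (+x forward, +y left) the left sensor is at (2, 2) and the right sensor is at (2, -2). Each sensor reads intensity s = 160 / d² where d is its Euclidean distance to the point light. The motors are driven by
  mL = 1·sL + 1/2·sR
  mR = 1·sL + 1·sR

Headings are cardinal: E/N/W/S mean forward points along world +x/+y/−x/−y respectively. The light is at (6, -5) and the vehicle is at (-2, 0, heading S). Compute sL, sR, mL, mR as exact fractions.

32/9 160/109 4208/981 4928/981

left sensor world pos  = (0, -2); dL² = 45
right sensor world pos = (-4, -2); dR² = 109
sL = 160/45 = 32/9
sR = 160/109 = 160/109
mL = 1·sL + 1/2·sR = 4208/981
mR = 1·sL + 1·sR = 4928/981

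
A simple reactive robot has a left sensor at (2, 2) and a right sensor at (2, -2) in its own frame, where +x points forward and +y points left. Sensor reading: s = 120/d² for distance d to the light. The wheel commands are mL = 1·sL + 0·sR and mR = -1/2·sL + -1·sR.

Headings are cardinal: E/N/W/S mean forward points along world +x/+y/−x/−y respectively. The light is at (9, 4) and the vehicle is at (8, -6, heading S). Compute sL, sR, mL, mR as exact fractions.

24/29 40/51 24/29 -1772/1479

left sensor world pos  = (10, -8); dL² = 145
right sensor world pos = (6, -8); dR² = 153
sL = 120/145 = 24/29
sR = 120/153 = 40/51
mL = 1·sL + 0·sR = 24/29
mR = -1/2·sL + -1·sR = -1772/1479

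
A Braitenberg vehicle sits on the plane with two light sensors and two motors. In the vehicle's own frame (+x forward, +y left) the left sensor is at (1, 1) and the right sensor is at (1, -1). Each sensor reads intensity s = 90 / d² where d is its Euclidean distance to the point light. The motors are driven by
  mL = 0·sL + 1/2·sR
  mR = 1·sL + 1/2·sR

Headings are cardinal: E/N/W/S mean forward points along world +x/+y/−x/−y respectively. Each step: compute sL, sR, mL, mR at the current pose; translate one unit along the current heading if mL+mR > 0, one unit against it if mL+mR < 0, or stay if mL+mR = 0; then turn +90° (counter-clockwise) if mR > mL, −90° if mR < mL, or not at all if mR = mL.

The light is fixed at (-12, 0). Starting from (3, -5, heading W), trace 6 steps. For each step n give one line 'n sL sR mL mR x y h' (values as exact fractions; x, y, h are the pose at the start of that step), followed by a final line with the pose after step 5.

0 45/116 45/106 45/212 1845/3074 3 -5 W
1 10/29 18/41 9/41 671/1189 2 -5 S
2 9/25 45/137 45/274 3591/6850 2 -6 E
3 90/221 90/281 45/281 35235/62101 3 -6 N
4 45/116 45/106 45/212 1845/3074 3 -5 W
5 10/29 18/41 9/41 671/1189 2 -5 S
final 2 -6 E

n=0: pose=(3,-5,W); sL=45/116, sR=45/106; mL=45/212, mR=1845/3074; mL+mR=4995/6148 → advance +1; mR−mL=45/116 → turn +1·90°
n=1: pose=(2,-5,S); sL=10/29, sR=18/41; mL=9/41, mR=671/1189; mL+mR=932/1189 → advance +1; mR−mL=10/29 → turn +1·90°
n=2: pose=(2,-6,E); sL=9/25, sR=45/137; mL=45/274, mR=3591/6850; mL+mR=2358/3425 → advance +1; mR−mL=9/25 → turn +1·90°
n=3: pose=(3,-6,N); sL=90/221, sR=90/281; mL=45/281, mR=35235/62101; mL+mR=45180/62101 → advance +1; mR−mL=90/221 → turn +1·90°
n=4: pose=(3,-5,W); sL=45/116, sR=45/106; mL=45/212, mR=1845/3074; mL+mR=4995/6148 → advance +1; mR−mL=45/116 → turn +1·90°
n=5: pose=(2,-5,S); sL=10/29, sR=18/41; mL=9/41, mR=671/1189; mL+mR=932/1189 → advance +1; mR−mL=10/29 → turn +1·90°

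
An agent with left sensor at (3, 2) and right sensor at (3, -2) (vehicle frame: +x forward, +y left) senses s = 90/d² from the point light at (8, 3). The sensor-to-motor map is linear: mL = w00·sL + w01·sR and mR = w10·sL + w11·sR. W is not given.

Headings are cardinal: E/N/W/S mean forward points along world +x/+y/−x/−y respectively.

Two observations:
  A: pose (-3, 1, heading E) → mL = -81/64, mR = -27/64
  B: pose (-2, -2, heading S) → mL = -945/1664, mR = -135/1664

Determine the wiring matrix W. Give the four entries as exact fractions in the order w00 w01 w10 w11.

-1/2 -1/2 1/2 -1

obs A: pose=(-3,1,E) → sL=45/32, sR=9/8, mL=-81/64, mR=-27/64
obs B: pose=(-2,-2,S) → sL=45/64, sR=45/104, mL=-945/1664, mR=-135/1664
sensor matrix S = [[45/32, 9/8], [45/64, 45/104]]; det S = -1215/6656
solve [mL_A; mL_B] = S·[w00; w01] and [mR_A; mR_B] = S·[w10; w11]:
  w00 = -1/2, w01 = -1/2, w10 = 1/2, w11 = -1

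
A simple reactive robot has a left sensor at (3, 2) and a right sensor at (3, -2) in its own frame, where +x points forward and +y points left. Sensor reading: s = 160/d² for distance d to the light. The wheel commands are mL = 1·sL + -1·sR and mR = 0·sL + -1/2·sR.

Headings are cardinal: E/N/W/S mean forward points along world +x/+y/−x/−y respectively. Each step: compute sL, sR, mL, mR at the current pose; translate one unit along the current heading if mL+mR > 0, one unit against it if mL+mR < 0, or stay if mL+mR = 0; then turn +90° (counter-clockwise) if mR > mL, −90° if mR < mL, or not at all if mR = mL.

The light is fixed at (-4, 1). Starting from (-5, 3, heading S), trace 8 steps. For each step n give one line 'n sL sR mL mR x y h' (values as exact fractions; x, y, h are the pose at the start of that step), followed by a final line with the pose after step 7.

n=0: pose=(-5,3,S); sL=80, sR=16; mL=64, mR=-8; mL+mR=56 → advance +1; mR−mL=-72 → turn -1·90°
n=1: pose=(-5,2,W); sL=160/17, sR=32/5; mL=256/85, mR=-16/5; mL+mR=-16/85 → advance -1; mR−mL=-528/85 → turn -1·90°
n=2: pose=(-4,2,N); sL=8, sR=8; mL=0, mR=-4; mL+mR=-4 → advance -1; mR−mL=-4 → turn -1·90°
n=3: pose=(-4,1,E); sL=160/13, sR=160/13; mL=0, mR=-80/13; mL+mR=-80/13 → advance -1; mR−mL=-80/13 → turn -1·90°
n=4: pose=(-5,1,S); sL=16, sR=80/9; mL=64/9, mR=-40/9; mL+mR=8/3 → advance +1; mR−mL=-104/9 → turn -1·90°
n=5: pose=(-5,0,W); sL=32/5, sR=160/17; mL=-256/85, mR=-80/17; mL+mR=-656/85 → advance -1; mR−mL=-144/85 → turn -1·90°
n=6: pose=(-4,0,N); sL=20, sR=20; mL=0, mR=-10; mL+mR=-10 → advance -1; mR−mL=-10 → turn -1·90°
n=7: pose=(-4,-1,E); sL=160/9, sR=32/5; mL=512/45, mR=-16/5; mL+mR=368/45 → advance +1; mR−mL=-656/45 → turn -1·90°

0 80 16 64 -8 -5 3 S
1 160/17 32/5 256/85 -16/5 -5 2 W
2 8 8 0 -4 -4 2 N
3 160/13 160/13 0 -80/13 -4 1 E
4 16 80/9 64/9 -40/9 -5 1 S
5 32/5 160/17 -256/85 -80/17 -5 0 W
6 20 20 0 -10 -4 0 N
7 160/9 32/5 512/45 -16/5 -4 -1 E
final -3 -1 S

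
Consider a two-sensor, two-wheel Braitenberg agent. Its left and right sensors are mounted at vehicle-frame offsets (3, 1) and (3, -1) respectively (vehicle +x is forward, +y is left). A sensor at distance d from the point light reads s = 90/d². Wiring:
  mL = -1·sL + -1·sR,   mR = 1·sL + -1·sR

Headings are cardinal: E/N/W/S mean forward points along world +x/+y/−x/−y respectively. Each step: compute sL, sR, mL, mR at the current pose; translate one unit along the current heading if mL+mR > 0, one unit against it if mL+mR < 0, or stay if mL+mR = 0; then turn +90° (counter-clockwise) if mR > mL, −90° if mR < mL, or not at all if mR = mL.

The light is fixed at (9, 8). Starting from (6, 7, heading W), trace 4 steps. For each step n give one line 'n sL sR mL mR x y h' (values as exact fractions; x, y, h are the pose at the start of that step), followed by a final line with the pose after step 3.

0 9/4 5/2 -19/4 -1/4 6 7 W
1 90/17 18/5 -756/85 144/85 7 7 S
2 45 45 -90 0 7 8 E
3 18/5 90/13 -684/65 -216/65 6 8 N
final 6 7 W

n=0: pose=(6,7,W); sL=9/4, sR=5/2; mL=-19/4, mR=-1/4; mL+mR=-5 → advance -1; mR−mL=9/2 → turn +1·90°
n=1: pose=(7,7,S); sL=90/17, sR=18/5; mL=-756/85, mR=144/85; mL+mR=-36/5 → advance -1; mR−mL=180/17 → turn +1·90°
n=2: pose=(7,8,E); sL=45, sR=45; mL=-90, mR=0; mL+mR=-90 → advance -1; mR−mL=90 → turn +1·90°
n=3: pose=(6,8,N); sL=18/5, sR=90/13; mL=-684/65, mR=-216/65; mL+mR=-180/13 → advance -1; mR−mL=36/5 → turn +1·90°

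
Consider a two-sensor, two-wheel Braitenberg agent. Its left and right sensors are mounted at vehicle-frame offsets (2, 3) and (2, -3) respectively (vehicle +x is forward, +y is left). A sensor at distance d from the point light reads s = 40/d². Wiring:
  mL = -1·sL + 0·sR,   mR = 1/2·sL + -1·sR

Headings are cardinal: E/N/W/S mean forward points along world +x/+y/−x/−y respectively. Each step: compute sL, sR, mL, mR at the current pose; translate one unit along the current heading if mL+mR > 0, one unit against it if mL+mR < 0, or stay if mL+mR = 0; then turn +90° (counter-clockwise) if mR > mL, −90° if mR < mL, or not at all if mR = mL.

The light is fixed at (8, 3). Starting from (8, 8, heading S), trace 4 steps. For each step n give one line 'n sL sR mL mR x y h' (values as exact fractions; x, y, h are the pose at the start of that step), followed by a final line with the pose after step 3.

0 20/9 20/9 -20/9 -10/9 8 8 S
1 8/17 40/13 -8/17 -628/221 8 9 E
2 2 5/4 -2 -1/4 7 9 S
3 40/101 40/17 -40/101 -3700/1717 7 10 E
final 6 10 S

n=0: pose=(8,8,S); sL=20/9, sR=20/9; mL=-20/9, mR=-10/9; mL+mR=-10/3 → advance -1; mR−mL=10/9 → turn +1·90°
n=1: pose=(8,9,E); sL=8/17, sR=40/13; mL=-8/17, mR=-628/221; mL+mR=-732/221 → advance -1; mR−mL=-524/221 → turn -1·90°
n=2: pose=(7,9,S); sL=2, sR=5/4; mL=-2, mR=-1/4; mL+mR=-9/4 → advance -1; mR−mL=7/4 → turn +1·90°
n=3: pose=(7,10,E); sL=40/101, sR=40/17; mL=-40/101, mR=-3700/1717; mL+mR=-4380/1717 → advance -1; mR−mL=-3020/1717 → turn -1·90°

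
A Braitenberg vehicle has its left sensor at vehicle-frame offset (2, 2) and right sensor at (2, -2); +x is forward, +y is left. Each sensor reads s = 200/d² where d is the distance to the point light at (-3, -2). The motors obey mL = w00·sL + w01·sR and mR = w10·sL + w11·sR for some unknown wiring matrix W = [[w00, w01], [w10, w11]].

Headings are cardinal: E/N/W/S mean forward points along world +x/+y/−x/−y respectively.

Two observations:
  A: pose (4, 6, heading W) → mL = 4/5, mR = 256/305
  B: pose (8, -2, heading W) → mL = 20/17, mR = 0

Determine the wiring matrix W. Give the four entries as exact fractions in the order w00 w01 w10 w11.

0 1/2 1/2 -1/2

obs A: pose=(4,6,W) → sL=200/61, sR=8/5, mL=4/5, mR=256/305
obs B: pose=(8,-2,W) → sL=40/17, sR=40/17, mL=20/17, mR=0
sensor matrix S = [[200/61, 8/5], [40/17, 40/17]]; det S = 4096/1037
solve [mL_A; mL_B] = S·[w00; w01] and [mR_A; mR_B] = S·[w10; w11]:
  w00 = 0, w01 = 1/2, w10 = 1/2, w11 = -1/2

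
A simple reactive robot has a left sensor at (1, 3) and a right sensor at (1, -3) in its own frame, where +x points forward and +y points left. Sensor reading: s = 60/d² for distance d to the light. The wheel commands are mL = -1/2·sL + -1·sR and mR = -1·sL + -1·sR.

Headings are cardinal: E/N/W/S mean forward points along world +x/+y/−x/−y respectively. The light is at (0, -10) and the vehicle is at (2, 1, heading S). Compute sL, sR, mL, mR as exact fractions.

left sensor world pos  = (5, 0); dL² = 125
right sensor world pos = (-1, 0); dR² = 101
sL = 60/125 = 12/25
sR = 60/101 = 60/101
mL = -1/2·sL + -1·sR = -2106/2525
mR = -1·sL + -1·sR = -2712/2525

12/25 60/101 -2106/2525 -2712/2525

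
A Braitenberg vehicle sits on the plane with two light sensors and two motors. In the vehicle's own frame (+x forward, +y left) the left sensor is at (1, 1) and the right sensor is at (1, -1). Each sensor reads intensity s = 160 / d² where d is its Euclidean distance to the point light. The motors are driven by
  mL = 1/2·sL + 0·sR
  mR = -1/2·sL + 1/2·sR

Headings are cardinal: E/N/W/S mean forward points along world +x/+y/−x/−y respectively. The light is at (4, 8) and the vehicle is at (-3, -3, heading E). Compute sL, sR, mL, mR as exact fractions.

20/17 8/9 10/17 -22/153

left sensor world pos  = (-2, -2); dL² = 136
right sensor world pos = (-2, -4); dR² = 180
sL = 160/136 = 20/17
sR = 160/180 = 8/9
mL = 1/2·sL + 0·sR = 10/17
mR = -1/2·sL + 1/2·sR = -22/153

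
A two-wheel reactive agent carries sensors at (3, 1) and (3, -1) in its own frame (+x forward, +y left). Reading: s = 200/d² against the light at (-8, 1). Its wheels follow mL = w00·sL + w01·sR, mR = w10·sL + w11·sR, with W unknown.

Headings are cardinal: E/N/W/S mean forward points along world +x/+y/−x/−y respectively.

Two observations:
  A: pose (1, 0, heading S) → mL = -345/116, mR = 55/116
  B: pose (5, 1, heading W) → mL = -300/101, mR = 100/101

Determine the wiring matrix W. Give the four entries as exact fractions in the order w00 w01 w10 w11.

-1 -1/2 1 -1/2

obs A: pose=(1,0,S) → sL=50/29, sR=5/2, mL=-345/116, mR=55/116
obs B: pose=(5,1,W) → sL=200/101, sR=200/101, mL=-300/101, mR=100/101
sensor matrix S = [[50/29, 5/2], [200/101, 200/101]]; det S = -4500/2929
solve [mL_A; mL_B] = S·[w00; w01] and [mR_A; mR_B] = S·[w10; w11]:
  w00 = -1, w01 = -1/2, w10 = 1, w11 = -1/2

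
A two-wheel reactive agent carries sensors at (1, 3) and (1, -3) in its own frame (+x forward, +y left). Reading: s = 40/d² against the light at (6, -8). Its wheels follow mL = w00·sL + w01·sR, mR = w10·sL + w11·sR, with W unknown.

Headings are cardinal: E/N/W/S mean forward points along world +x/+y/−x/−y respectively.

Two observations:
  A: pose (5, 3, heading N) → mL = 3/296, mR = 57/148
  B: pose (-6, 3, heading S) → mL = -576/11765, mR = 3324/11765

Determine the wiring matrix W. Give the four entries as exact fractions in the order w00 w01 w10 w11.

obs A: pose=(5,3,N) → sL=1/4, sR=10/37, mL=3/296, mR=57/148
obs B: pose=(-6,3,S) → sL=40/181, sR=8/65, mL=-576/11765, mR=3324/11765
sensor matrix S = [[1/4, 10/37], [40/181, 8/65]]; det S = -12606/435305
solve [mL_A; mL_B] = S·[w00; w01] and [mR_A; mR_B] = S·[w10; w11]:
  w00 = -1/2, w01 = 1/2, w10 = 1, w11 = 1/2

-1/2 1/2 1 1/2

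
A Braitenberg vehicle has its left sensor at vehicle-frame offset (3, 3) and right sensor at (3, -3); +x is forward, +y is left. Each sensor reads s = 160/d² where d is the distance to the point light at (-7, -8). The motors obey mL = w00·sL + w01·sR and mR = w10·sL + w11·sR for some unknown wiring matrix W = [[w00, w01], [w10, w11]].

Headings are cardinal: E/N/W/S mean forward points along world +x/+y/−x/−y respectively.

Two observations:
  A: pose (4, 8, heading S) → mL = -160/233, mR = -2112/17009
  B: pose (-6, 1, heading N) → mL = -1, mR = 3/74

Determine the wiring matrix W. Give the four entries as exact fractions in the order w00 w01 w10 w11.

obs A: pose=(4,8,S) → sL=32/73, sR=160/233, mL=-160/233, mR=-2112/17009
obs B: pose=(-6,1,N) → sL=40/37, sR=1, mL=-1, mR=3/74
sensor matrix S = [[32/73, 160/233], [40/37, 1]]; det S = -191328/629333
solve [mL_A; mL_B] = S·[w00; w01] and [mR_A; mR_B] = S·[w10; w11]:
  w00 = 0, w01 = -1, w10 = 1/2, w11 = -1/2

0 -1 1/2 -1/2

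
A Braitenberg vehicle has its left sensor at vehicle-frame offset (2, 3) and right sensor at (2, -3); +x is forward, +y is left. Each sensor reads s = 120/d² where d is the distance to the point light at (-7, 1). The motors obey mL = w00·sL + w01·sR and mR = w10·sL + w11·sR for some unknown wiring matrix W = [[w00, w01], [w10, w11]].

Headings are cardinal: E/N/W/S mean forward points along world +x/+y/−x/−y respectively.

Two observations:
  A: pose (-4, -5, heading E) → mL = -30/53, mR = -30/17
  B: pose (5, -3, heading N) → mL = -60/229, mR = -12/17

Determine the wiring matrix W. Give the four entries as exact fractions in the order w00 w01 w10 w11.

0 -1/2 -1/2 0

obs A: pose=(-4,-5,E) → sL=60/17, sR=60/53, mL=-30/53, mR=-30/17
obs B: pose=(5,-3,N) → sL=24/17, sR=120/229, mL=-60/229, mR=-12/17
sensor matrix S = [[60/17, 60/53], [24/17, 120/229]]; det S = 51840/206329
solve [mL_A; mL_B] = S·[w00; w01] and [mR_A; mR_B] = S·[w10; w11]:
  w00 = 0, w01 = -1/2, w10 = -1/2, w11 = 0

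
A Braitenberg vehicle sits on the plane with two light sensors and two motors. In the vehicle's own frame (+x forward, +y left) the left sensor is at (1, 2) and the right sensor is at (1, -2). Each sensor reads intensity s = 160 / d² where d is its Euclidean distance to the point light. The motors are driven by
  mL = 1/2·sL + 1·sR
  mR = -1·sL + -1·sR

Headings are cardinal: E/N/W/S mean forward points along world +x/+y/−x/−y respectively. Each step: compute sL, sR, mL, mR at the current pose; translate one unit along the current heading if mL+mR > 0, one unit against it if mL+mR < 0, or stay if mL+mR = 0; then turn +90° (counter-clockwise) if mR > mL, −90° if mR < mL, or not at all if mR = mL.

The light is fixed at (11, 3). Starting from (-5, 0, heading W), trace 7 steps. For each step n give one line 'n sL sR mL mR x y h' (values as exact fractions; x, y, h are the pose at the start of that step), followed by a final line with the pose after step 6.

0 80/157 16/29 3672/4553 -4832/4553 -5 0 W
1 160/293 160/173 60720/50689 -74560/50689 -4 0 N
2 4/5 20/29 158/145 -216/145 -4 -1 E
3 160/221 160/349 63280/77129 -91200/77129 -5 -1 S
4 80/157 16/29 3672/4553 -4832/4553 -5 0 W
5 160/293 160/173 60720/50689 -74560/50689 -4 0 N
6 4/5 20/29 158/145 -216/145 -4 -1 E
final -5 -1 S

n=0: pose=(-5,0,W); sL=80/157, sR=16/29; mL=3672/4553, mR=-4832/4553; mL+mR=-40/157 → advance -1; mR−mL=-8504/4553 → turn -1·90°
n=1: pose=(-4,0,N); sL=160/293, sR=160/173; mL=60720/50689, mR=-74560/50689; mL+mR=-80/293 → advance -1; mR−mL=-135280/50689 → turn -1·90°
n=2: pose=(-4,-1,E); sL=4/5, sR=20/29; mL=158/145, mR=-216/145; mL+mR=-2/5 → advance -1; mR−mL=-374/145 → turn -1·90°
n=3: pose=(-5,-1,S); sL=160/221, sR=160/349; mL=63280/77129, mR=-91200/77129; mL+mR=-80/221 → advance -1; mR−mL=-154480/77129 → turn -1·90°
n=4: pose=(-5,0,W); sL=80/157, sR=16/29; mL=3672/4553, mR=-4832/4553; mL+mR=-40/157 → advance -1; mR−mL=-8504/4553 → turn -1·90°
n=5: pose=(-4,0,N); sL=160/293, sR=160/173; mL=60720/50689, mR=-74560/50689; mL+mR=-80/293 → advance -1; mR−mL=-135280/50689 → turn -1·90°
n=6: pose=(-4,-1,E); sL=4/5, sR=20/29; mL=158/145, mR=-216/145; mL+mR=-2/5 → advance -1; mR−mL=-374/145 → turn -1·90°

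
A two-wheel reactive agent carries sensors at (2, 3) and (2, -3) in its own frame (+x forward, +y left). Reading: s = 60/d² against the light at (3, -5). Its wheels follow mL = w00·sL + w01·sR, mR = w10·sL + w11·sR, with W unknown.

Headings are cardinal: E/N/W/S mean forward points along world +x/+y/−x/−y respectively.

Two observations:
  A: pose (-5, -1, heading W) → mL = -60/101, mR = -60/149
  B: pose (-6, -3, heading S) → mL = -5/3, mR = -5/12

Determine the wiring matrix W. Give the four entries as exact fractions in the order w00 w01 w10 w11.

-1 0 0 -1

obs A: pose=(-5,-1,W) → sL=60/101, sR=60/149, mL=-60/101, mR=-60/149
obs B: pose=(-6,-3,S) → sL=5/3, sR=5/12, mL=-5/3, mR=-5/12
sensor matrix S = [[60/101, 60/149], [5/3, 5/12]]; det S = -6375/15049
solve [mL_A; mL_B] = S·[w00; w01] and [mR_A; mR_B] = S·[w10; w11]:
  w00 = -1, w01 = 0, w10 = 0, w11 = -1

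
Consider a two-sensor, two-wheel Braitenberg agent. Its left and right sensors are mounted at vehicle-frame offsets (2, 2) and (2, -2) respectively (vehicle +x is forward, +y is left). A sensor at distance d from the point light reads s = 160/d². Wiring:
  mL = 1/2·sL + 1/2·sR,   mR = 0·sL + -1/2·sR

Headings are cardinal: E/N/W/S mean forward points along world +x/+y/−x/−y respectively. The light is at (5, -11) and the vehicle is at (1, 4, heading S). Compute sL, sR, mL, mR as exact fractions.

left sensor world pos  = (3, 2); dL² = 173
right sensor world pos = (-1, 2); dR² = 205
sL = 160/173 = 160/173
sR = 160/205 = 32/41
mL = 1/2·sL + 1/2·sR = 6048/7093
mR = 0·sL + -1/2·sR = -16/41

160/173 32/41 6048/7093 -16/41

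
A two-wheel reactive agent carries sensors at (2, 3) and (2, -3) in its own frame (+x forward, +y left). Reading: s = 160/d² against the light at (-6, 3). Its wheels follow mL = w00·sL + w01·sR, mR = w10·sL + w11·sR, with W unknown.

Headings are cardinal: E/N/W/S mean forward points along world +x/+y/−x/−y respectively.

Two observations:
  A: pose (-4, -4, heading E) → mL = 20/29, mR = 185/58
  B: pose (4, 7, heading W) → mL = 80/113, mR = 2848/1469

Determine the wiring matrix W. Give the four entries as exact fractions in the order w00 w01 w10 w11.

0 1/2 1/2 1/2

obs A: pose=(-4,-4,E) → sL=5, sR=40/29, mL=20/29, mR=185/58
obs B: pose=(4,7,W) → sL=32/13, sR=160/113, mL=80/113, mR=2848/1469
sensor matrix S = [[5, 40/29], [32/13, 160/113]]; det S = 156960/42601
solve [mL_A; mL_B] = S·[w00; w01] and [mR_A; mR_B] = S·[w10; w11]:
  w00 = 0, w01 = 1/2, w10 = 1/2, w11 = 1/2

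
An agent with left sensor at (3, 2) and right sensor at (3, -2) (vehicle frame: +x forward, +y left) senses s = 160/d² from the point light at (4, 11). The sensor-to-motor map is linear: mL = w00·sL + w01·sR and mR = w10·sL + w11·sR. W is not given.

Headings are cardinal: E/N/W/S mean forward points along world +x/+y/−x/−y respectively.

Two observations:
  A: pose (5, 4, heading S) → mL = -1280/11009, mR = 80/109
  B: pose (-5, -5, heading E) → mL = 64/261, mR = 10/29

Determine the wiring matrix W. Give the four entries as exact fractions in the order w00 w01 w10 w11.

obs A: pose=(5,4,S) → sL=160/109, sR=160/101, mL=-1280/11009, mR=80/109
obs B: pose=(-5,-5,E) → sL=20/29, sR=4/9, mL=64/261, mR=10/29
sensor matrix S = [[160/109, 160/101], [20/29, 4/9]]; det S = -1264640/2873349
solve [mL_A; mL_B] = S·[w00; w01] and [mR_A; mR_B] = S·[w10; w11]:
  w00 = 1, w01 = -1, w10 = 1/2, w11 = 0

1 -1 1/2 0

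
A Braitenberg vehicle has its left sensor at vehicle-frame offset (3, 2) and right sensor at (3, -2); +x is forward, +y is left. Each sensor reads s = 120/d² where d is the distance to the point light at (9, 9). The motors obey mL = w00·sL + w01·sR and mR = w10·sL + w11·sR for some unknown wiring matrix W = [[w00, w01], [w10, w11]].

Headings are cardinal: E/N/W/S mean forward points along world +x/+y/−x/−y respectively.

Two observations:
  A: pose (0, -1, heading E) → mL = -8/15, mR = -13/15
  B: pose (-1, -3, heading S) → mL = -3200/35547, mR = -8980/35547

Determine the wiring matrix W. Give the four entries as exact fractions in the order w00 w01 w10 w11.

-1 1 -1 1/2

obs A: pose=(0,-1,E) → sL=6/5, sR=2/3, mL=-8/15, mR=-13/15
obs B: pose=(-1,-3,S) → sL=120/289, sR=40/123, mL=-3200/35547, mR=-8980/35547
sensor matrix S = [[6/5, 2/3], [120/289, 40/123]]; det S = 1344/11849
solve [mL_A; mL_B] = S·[w00; w01] and [mR_A; mR_B] = S·[w10; w11]:
  w00 = -1, w01 = 1, w10 = -1, w11 = 1/2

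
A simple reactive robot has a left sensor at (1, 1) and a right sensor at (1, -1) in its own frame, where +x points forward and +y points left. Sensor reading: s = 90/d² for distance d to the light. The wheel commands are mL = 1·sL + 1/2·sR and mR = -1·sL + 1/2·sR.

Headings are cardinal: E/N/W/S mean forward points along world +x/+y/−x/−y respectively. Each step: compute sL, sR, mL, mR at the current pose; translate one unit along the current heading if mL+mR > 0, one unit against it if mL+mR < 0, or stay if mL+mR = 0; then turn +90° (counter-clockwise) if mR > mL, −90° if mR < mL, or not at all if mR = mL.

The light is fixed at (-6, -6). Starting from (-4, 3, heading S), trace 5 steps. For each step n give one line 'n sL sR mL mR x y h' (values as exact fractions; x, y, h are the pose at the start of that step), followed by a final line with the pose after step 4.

n=0: pose=(-4,3,S); sL=90/73, sR=18/13; mL=1827/949, mR=-513/949; mL+mR=18/13 → advance +1; mR−mL=-180/73 → turn -1·90°
n=1: pose=(-4,2,W); sL=9/5, sR=45/41; mL=963/410, mR=-513/410; mL+mR=45/41 → advance +1; mR−mL=-18/5 → turn -1·90°
n=2: pose=(-5,2,N); sL=10/9, sR=18/17; mL=251/153, mR=-89/153; mL+mR=18/17 → advance +1; mR−mL=-20/9 → turn -1·90°
n=3: pose=(-5,3,E); sL=45/52, sR=45/34; mL=675/442, mR=-45/221; mL+mR=45/34 → advance +1; mR−mL=-45/26 → turn -1·90°
n=4: pose=(-4,3,S); sL=90/73, sR=18/13; mL=1827/949, mR=-513/949; mL+mR=18/13 → advance +1; mR−mL=-180/73 → turn -1·90°

0 90/73 18/13 1827/949 -513/949 -4 3 S
1 9/5 45/41 963/410 -513/410 -4 2 W
2 10/9 18/17 251/153 -89/153 -5 2 N
3 45/52 45/34 675/442 -45/221 -5 3 E
4 90/73 18/13 1827/949 -513/949 -4 3 S
final -4 2 W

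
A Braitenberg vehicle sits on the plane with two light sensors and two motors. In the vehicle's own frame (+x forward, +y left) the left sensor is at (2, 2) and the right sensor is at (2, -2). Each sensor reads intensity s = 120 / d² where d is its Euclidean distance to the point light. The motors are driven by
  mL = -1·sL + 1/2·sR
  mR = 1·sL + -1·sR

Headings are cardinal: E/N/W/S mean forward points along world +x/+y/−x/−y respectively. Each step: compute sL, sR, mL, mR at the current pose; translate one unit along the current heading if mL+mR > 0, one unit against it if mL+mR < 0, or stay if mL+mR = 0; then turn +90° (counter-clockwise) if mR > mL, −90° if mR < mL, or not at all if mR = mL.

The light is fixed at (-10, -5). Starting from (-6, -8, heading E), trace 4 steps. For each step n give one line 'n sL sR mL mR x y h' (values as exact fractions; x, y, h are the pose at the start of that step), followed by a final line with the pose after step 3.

0 120/37 120/61 -5100/2257 2880/2257 -6 -8 E
1 60 60/13 -750/13 720/13 -7 -8 N
2 120/37 24 324/37 -768/37 -7 -9 W
3 15 3 -27/2 12 -6 -9 N
final -6 -10 W

n=0: pose=(-6,-8,E); sL=120/37, sR=120/61; mL=-5100/2257, mR=2880/2257; mL+mR=-60/61 → advance -1; mR−mL=7980/2257 → turn +1·90°
n=1: pose=(-7,-8,N); sL=60, sR=60/13; mL=-750/13, mR=720/13; mL+mR=-30/13 → advance -1; mR−mL=1470/13 → turn +1·90°
n=2: pose=(-7,-9,W); sL=120/37, sR=24; mL=324/37, mR=-768/37; mL+mR=-12 → advance -1; mR−mL=-1092/37 → turn -1·90°
n=3: pose=(-6,-9,N); sL=15, sR=3; mL=-27/2, mR=12; mL+mR=-3/2 → advance -1; mR−mL=51/2 → turn +1·90°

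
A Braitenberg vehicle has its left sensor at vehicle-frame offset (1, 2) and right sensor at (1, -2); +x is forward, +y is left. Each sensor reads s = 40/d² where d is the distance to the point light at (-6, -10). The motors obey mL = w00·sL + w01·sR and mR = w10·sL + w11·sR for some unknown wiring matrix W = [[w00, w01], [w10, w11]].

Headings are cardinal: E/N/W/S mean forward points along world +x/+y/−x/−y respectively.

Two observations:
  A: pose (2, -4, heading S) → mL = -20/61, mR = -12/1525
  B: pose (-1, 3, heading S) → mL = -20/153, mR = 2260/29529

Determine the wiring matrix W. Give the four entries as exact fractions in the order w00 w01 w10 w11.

0 -1/2 1 -1/2

obs A: pose=(2,-4,S) → sL=8/25, sR=40/61, mL=-20/61, mR=-12/1525
obs B: pose=(-1,3,S) → sL=40/193, sR=40/153, mL=-20/153, mR=2260/29529
sensor matrix S = [[8/25, 40/61], [40/193, 40/153]]; det S = -470528/9006345
solve [mL_A; mL_B] = S·[w00; w01] and [mR_A; mR_B] = S·[w10; w11]:
  w00 = 0, w01 = -1/2, w10 = 1, w11 = -1/2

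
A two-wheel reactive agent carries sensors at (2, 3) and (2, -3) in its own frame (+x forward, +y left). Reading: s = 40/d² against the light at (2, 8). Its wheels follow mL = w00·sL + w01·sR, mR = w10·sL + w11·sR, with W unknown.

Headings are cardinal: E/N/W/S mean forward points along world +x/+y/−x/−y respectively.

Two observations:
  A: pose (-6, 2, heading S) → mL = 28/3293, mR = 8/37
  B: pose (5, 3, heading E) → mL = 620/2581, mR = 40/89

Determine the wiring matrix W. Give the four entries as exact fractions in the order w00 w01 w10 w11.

obs A: pose=(-6,2,S) → sL=40/89, sR=8/37, mL=28/3293, mR=8/37
obs B: pose=(5,3,E) → sL=40/29, sR=40/89, mL=620/2581, mR=40/89
sensor matrix S = [[40/89, 8/37], [40/29, 40/89]]; det S = -817920/8499233
solve [mL_A; mL_B] = S·[w00; w01] and [mR_A; mR_B] = S·[w10; w11]:
  w00 = 1/2, w01 = -1, w10 = 0, w11 = 1

1/2 -1 0 1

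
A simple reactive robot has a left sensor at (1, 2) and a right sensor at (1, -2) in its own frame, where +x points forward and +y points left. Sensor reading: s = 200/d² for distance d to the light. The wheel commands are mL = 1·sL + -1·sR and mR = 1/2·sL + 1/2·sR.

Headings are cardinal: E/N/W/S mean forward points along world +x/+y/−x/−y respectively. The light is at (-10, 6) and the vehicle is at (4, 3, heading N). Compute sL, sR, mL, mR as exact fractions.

50/37 10/13 280/481 510/481

left sensor world pos  = (2, 4); dL² = 148
right sensor world pos = (6, 4); dR² = 260
sL = 200/148 = 50/37
sR = 200/260 = 10/13
mL = 1·sL + -1·sR = 280/481
mR = 1/2·sL + 1/2·sR = 510/481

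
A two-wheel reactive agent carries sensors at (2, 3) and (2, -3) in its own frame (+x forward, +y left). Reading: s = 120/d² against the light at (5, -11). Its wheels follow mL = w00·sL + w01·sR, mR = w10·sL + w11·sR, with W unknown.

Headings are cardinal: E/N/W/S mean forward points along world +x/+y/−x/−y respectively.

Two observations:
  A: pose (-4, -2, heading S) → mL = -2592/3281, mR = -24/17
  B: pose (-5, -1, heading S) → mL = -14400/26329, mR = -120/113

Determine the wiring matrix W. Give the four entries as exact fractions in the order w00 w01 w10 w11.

obs A: pose=(-4,-2,S) → sL=24/17, sR=120/193, mL=-2592/3281, mR=-24/17
obs B: pose=(-5,-1,S) → sL=120/113, sR=120/233, mL=-14400/26329, mR=-120/113
sensor matrix S = [[24/17, 120/193], [120/113, 120/233]]; det S = 5771520/86385449
solve [mL_A; mL_B] = S·[w00; w01] and [mR_A; mR_B] = S·[w10; w11]:
  w00 = -1, w01 = 1, w10 = -1, w11 = 0

-1 1 -1 0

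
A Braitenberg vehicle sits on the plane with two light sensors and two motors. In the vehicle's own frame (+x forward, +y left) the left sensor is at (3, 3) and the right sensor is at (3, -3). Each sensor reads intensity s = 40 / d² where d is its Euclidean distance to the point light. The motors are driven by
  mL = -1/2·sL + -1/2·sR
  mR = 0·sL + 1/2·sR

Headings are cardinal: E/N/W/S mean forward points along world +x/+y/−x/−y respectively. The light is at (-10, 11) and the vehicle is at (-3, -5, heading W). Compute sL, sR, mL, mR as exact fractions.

left sensor world pos  = (-6, -8); dL² = 377
right sensor world pos = (-6, -2); dR² = 185
sL = 40/377 = 40/377
sR = 40/185 = 8/37
mL = -1/2·sL + -1/2·sR = -2248/13949
mR = 0·sL + 1/2·sR = 4/37

40/377 8/37 -2248/13949 4/37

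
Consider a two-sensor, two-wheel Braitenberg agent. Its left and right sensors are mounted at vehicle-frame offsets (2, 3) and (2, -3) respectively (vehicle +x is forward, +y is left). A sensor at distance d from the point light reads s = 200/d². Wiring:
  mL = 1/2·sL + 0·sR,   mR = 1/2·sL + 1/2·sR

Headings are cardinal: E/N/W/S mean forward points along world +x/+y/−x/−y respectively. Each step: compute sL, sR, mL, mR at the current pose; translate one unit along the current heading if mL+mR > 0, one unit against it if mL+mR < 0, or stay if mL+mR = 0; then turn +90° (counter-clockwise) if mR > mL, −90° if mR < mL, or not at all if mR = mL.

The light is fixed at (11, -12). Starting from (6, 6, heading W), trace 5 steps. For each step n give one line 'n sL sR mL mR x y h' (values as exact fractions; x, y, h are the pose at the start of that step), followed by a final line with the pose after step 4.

0 100/137 20/49 50/137 3820/6713 6 6 W
1 40/53 200/337 20/53 12040/17861 5 6 S
2 25/52 50/53 25/104 3925/5512 5 5 E
3 8/17 40/73 4/17 632/1241 6 5 N
4 100/137 20/49 50/137 3820/6713 6 6 W
final 5 6 S

n=0: pose=(6,6,W); sL=100/137, sR=20/49; mL=50/137, mR=3820/6713; mL+mR=6270/6713 → advance +1; mR−mL=10/49 → turn +1·90°
n=1: pose=(5,6,S); sL=40/53, sR=200/337; mL=20/53, mR=12040/17861; mL+mR=18780/17861 → advance +1; mR−mL=100/337 → turn +1·90°
n=2: pose=(5,5,E); sL=25/52, sR=50/53; mL=25/104, mR=3925/5512; mL+mR=2625/2756 → advance +1; mR−mL=25/53 → turn +1·90°
n=3: pose=(6,5,N); sL=8/17, sR=40/73; mL=4/17, mR=632/1241; mL+mR=924/1241 → advance +1; mR−mL=20/73 → turn +1·90°
n=4: pose=(6,6,W); sL=100/137, sR=20/49; mL=50/137, mR=3820/6713; mL+mR=6270/6713 → advance +1; mR−mL=10/49 → turn +1·90°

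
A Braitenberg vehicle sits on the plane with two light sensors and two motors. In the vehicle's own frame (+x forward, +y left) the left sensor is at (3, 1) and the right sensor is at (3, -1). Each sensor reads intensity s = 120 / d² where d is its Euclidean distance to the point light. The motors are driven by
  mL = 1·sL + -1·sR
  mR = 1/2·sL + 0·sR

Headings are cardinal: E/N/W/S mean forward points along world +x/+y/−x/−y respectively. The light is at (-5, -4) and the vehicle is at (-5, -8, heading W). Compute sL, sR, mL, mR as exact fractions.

left sensor world pos  = (-8, -9); dL² = 34
right sensor world pos = (-8, -7); dR² = 18
sL = 120/34 = 60/17
sR = 120/18 = 20/3
mL = 1·sL + -1·sR = -160/51
mR = 1/2·sL + 0·sR = 30/17

60/17 20/3 -160/51 30/17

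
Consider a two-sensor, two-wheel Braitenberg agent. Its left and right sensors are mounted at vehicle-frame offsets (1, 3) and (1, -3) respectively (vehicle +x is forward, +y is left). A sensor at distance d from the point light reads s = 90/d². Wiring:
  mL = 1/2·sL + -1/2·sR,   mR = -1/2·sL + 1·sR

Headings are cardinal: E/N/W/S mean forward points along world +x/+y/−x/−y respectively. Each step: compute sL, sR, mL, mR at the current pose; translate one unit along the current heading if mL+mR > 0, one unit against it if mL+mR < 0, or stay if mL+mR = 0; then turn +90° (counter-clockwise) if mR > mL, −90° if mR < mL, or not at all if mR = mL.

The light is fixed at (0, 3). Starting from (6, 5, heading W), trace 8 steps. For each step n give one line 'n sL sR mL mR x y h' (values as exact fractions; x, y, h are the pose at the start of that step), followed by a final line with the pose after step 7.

n=0: pose=(6,5,W); sL=45/13, sR=9/5; mL=54/65, mR=9/130; mL+mR=9/10 → advance +1; mR−mL=-99/130 → turn -1·90°
n=1: pose=(5,5,N); sL=90/13, sR=90/73; mL=2700/949, mR=-2115/949; mL+mR=45/73 → advance +1; mR−mL=-4815/949 → turn -1·90°
n=2: pose=(5,6,E); sL=5/4, sR=5/2; mL=-5/8, mR=15/8; mL+mR=5/4 → advance +1; mR−mL=5/2 → turn +1·90°
n=3: pose=(6,6,N); sL=18/5, sR=90/97; mL=648/485, mR=-423/485; mL+mR=45/97 → advance +1; mR−mL=-1071/485 → turn -1·90°
n=4: pose=(6,7,E); sL=45/49, sR=9/5; mL=-108/245, mR=657/490; mL+mR=9/10 → advance +1; mR−mL=873/490 → turn +1·90°
n=5: pose=(7,7,N); sL=90/41, sR=18/25; mL=756/1025, mR=-387/1025; mL+mR=9/25 → advance +1; mR−mL=-1143/1025 → turn -1·90°
n=6: pose=(7,8,E); sL=45/64, sR=45/34; mL=-675/2176, mR=2115/2176; mL+mR=45/68 → advance +1; mR−mL=1395/1088 → turn +1·90°
n=7: pose=(8,8,N); sL=90/61, sR=90/157; mL=4320/9577, mR=-1575/9577; mL+mR=45/157 → advance +1; mR−mL=-5895/9577 → turn -1·90°

0 45/13 9/5 54/65 9/130 6 5 W
1 90/13 90/73 2700/949 -2115/949 5 5 N
2 5/4 5/2 -5/8 15/8 5 6 E
3 18/5 90/97 648/485 -423/485 6 6 N
4 45/49 9/5 -108/245 657/490 6 7 E
5 90/41 18/25 756/1025 -387/1025 7 7 N
6 45/64 45/34 -675/2176 2115/2176 7 8 E
7 90/61 90/157 4320/9577 -1575/9577 8 8 N
final 8 9 E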